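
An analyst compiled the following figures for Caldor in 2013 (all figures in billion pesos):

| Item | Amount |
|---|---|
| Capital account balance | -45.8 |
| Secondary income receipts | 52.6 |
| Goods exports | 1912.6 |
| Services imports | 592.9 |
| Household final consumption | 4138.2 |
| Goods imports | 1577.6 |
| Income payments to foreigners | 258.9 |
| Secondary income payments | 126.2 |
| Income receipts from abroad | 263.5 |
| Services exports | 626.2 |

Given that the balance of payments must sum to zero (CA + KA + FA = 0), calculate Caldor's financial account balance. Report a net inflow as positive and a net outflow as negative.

-253.5

Goods balance = 1912.6 - 1577.6 = 335.0
Services balance = 626.2 - 592.9 = 33.3
Trade balance (goods + services) = 335.0 + 33.3 = 368.3
Net primary income = 263.5 - 258.9 = 4.6
Net secondary income = 52.6 - 126.2 = -73.6
Current account = 368.3 + 4.6 + (-73.6) = 299.3
Financial account = -(299.3 + (-45.8)) = -253.5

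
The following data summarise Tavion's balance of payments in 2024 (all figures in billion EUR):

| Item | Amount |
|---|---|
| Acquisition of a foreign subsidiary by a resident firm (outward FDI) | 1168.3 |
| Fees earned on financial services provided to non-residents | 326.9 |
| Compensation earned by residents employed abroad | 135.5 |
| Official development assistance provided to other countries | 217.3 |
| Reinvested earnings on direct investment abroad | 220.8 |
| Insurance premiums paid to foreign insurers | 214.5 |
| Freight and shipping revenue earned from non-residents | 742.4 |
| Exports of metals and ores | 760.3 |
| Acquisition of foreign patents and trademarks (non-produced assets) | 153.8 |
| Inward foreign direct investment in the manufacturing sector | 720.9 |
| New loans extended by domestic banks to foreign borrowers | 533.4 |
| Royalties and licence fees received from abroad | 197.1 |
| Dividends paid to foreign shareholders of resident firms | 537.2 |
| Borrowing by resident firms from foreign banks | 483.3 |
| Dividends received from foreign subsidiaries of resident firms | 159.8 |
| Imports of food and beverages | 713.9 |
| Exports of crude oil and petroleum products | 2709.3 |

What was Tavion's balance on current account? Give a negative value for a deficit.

Goods: 2709.3 + 760.3 - 713.9 = 2755.7
Services: 326.9 - 214.5 + 197.1 + 742.4 = 1051.9
Primary income: 220.8 + 159.8 - 537.2 + 135.5 = -21.1
Secondary income: -217.3
Current account = 2755.7 + 1051.9 + (-21.1) + (-217.3) = 3569.2
(Excluded from the current account — financial account: acquisition of a foreign subsidiary by a resident firm (outward FDI) 1168.3, inward foreign direct investment in the manufacturing sector 720.9, new loans extended by domestic banks to foreign borrowers 533.4, borrowing by resident firms from foreign banks 483.3; capital account: acquisition of foreign patents and trademarks (non-produced assets) 153.8.)

3569.2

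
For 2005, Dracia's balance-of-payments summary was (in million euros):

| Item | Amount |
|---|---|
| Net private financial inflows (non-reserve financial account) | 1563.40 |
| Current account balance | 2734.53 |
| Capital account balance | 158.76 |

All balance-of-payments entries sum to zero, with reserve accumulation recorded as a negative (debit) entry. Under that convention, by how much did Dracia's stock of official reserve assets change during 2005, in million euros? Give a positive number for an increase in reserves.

4456.69

Official reserve transactions balance = -(2734.53 + 158.76 + 1563.40) = -4456.69
An accumulation of reserves is recorded as a debit (negative entry), so the change in the stock of reserves is the negative of that balance.
Change in official reserves = -(-4456.69) = 4456.69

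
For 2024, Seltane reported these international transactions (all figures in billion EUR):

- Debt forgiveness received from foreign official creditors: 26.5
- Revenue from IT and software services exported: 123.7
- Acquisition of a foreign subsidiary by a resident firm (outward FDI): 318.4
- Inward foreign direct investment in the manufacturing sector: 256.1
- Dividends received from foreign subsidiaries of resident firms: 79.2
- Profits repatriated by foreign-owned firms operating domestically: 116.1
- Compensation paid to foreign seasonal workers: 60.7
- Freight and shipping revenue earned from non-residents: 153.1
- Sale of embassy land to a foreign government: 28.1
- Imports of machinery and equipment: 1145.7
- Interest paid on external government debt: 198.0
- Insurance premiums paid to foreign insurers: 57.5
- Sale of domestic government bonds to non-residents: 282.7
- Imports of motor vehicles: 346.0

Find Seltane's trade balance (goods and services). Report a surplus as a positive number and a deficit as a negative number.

-1272.4

Goods: -346.0 - 1145.7 = -1491.7
Services: -57.5 + 123.7 + 153.1 = 219.3
Trade balance = -1491.7 + 219.3 = -1272.4
(Excluded from the trade balance — capital account: debt forgiveness received from foreign official creditors 26.5, sale of embassy land to a foreign government 28.1; financial account: acquisition of a foreign subsidiary by a resident firm (outward FDI) 318.4, inward foreign direct investment in the manufacturing sector 256.1, sale of domestic government bonds to non-residents 282.7; primary income: dividends received from foreign subsidiaries of resident firms 79.2, profits repatriated by foreign-owned firms operating domestically 116.1, compensation paid to foreign seasonal workers 60.7, interest paid on external government debt 198.0.)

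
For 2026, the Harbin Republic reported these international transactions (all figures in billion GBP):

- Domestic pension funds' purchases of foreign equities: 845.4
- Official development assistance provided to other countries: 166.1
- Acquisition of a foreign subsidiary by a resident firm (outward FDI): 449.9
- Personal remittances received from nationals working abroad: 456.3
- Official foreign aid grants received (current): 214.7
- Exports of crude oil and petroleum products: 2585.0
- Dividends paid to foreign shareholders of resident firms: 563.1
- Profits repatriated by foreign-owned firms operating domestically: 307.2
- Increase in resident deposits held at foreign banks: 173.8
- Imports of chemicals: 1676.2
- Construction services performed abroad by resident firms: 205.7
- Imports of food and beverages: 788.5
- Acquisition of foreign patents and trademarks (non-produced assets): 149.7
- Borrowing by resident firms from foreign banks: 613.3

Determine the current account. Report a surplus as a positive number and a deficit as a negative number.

-39.4

Goods: 2585.0 - 1676.2 - 788.5 = 120.3
Services: 205.7
Primary income: -307.2 - 563.1 = -870.3
Secondary income: -166.1 + 214.7 + 456.3 = 504.9
Current account = 120.3 + 205.7 + (-870.3) + 504.9 = -39.4
(Excluded from the current account — financial account: domestic pension funds' purchases of foreign equities 845.4, acquisition of a foreign subsidiary by a resident firm (outward FDI) 449.9, increase in resident deposits held at foreign banks 173.8, borrowing by resident firms from foreign banks 613.3; capital account: acquisition of foreign patents and trademarks (non-produced assets) 149.7.)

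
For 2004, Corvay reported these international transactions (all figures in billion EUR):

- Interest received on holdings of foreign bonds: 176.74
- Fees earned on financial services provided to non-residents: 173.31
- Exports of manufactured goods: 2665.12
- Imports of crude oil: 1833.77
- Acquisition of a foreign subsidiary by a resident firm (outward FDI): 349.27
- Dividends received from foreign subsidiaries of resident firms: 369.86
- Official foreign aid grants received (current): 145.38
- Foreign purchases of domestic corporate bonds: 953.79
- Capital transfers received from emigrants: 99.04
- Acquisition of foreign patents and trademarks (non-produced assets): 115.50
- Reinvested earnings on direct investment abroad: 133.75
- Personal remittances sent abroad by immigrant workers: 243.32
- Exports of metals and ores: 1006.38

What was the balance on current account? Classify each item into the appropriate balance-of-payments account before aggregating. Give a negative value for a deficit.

2593.45

Goods: 1006.38 - 1833.77 + 2665.12 = 1837.73
Services: 173.31
Primary income: 176.74 + 133.75 + 369.86 = 680.35
Secondary income: -243.32 + 145.38 = -97.94
Current account = 1837.73 + 173.31 + 680.35 + (-97.94) = 2593.45
(Excluded from the current account — financial account: acquisition of a foreign subsidiary by a resident firm (outward FDI) 349.27, foreign purchases of domestic corporate bonds 953.79; capital account: capital transfers received from emigrants 99.04, acquisition of foreign patents and trademarks (non-produced assets) 115.50.)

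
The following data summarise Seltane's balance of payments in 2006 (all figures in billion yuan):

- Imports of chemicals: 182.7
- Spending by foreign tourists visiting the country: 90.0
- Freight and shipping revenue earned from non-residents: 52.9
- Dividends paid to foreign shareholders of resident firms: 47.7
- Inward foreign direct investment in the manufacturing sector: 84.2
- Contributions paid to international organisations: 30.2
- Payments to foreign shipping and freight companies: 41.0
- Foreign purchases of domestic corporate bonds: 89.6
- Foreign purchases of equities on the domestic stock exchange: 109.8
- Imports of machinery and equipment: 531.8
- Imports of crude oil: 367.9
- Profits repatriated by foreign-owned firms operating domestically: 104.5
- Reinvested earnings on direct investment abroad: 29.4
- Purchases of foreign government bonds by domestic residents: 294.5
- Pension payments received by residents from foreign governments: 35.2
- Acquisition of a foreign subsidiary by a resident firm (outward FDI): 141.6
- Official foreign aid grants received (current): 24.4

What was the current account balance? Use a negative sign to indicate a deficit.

-1073.9

Goods: -182.7 - 367.9 - 531.8 = -1082.4
Services: 90.0 - 41.0 + 52.9 = 101.9
Primary income: -104.5 + 29.4 - 47.7 = -122.8
Secondary income: 24.4 - 30.2 + 35.2 = 29.4
Current account = (-1082.4) + 101.9 + (-122.8) + 29.4 = -1073.9
(Excluded from the current account — financial account: inward foreign direct investment in the manufacturing sector 84.2, foreign purchases of domestic corporate bonds 89.6, foreign purchases of equities on the domestic stock exchange 109.8, purchases of foreign government bonds by domestic residents 294.5, acquisition of a foreign subsidiary by a resident firm (outward FDI) 141.6.)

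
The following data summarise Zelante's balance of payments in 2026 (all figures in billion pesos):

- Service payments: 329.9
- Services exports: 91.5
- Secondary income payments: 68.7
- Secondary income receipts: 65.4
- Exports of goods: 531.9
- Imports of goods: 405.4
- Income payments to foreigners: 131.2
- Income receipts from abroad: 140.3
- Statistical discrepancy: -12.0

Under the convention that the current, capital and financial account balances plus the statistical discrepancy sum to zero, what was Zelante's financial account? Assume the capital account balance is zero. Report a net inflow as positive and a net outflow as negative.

118.1

Goods balance = 531.9 - 405.4 = 126.5
Services balance = 91.5 - 329.9 = -238.4
Trade balance (goods + services) = 126.5 + (-238.4) = -111.9
Net primary income = 140.3 - 131.2 = 9.1
Net secondary income = 65.4 - 68.7 = -3.3
Current account = -111.9 + 9.1 + (-3.3) = -106.1
Financial account = -(-106.1 + (-12.0)) = 118.1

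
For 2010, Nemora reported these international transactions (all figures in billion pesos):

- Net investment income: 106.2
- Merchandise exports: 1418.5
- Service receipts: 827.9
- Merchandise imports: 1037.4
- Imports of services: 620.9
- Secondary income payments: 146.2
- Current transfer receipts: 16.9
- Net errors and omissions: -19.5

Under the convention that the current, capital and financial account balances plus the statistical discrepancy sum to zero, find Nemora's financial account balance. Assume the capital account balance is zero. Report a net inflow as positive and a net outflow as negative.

Goods balance = 1418.5 - 1037.4 = 381.1
Services balance = 827.9 - 620.9 = 207.0
Trade balance (goods + services) = 381.1 + 207.0 = 588.1
Net primary income = 106.2
Net secondary income = 16.9 - 146.2 = -129.3
Current account = 588.1 + 106.2 + (-129.3) = 565.0
Financial account = -(565.0 + (-19.5)) = -545.5

-545.5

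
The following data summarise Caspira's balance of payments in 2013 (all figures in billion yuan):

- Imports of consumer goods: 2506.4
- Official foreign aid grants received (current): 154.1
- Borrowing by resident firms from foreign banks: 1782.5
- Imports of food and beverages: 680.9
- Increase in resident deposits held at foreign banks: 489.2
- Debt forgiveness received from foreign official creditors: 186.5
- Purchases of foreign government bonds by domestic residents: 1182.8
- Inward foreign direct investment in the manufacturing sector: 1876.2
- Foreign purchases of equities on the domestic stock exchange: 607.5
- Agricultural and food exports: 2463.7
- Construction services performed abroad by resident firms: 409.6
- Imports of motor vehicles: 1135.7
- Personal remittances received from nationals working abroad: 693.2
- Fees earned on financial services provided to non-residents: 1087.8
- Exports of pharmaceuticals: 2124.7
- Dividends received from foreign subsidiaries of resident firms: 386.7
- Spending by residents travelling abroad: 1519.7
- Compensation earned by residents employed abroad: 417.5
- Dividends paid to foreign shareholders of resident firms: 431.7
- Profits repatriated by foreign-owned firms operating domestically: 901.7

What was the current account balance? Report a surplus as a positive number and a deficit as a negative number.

561.2

Goods: -2506.4 + 2463.7 - 1135.7 - 680.9 + 2124.7 = 265.4
Services: 1087.8 + 409.6 - 1519.7 = -22.3
Primary income: 386.7 - 431.7 + 417.5 - 901.7 = -529.2
Secondary income: 693.2 + 154.1 = 847.3
Current account = 265.4 + (-22.3) + (-529.2) + 847.3 = 561.2
(Excluded from the current account — financial account: borrowing by resident firms from foreign banks 1782.5, increase in resident deposits held at foreign banks 489.2, purchases of foreign government bonds by domestic residents 1182.8, inward foreign direct investment in the manufacturing sector 1876.2, foreign purchases of equities on the domestic stock exchange 607.5; capital account: debt forgiveness received from foreign official creditors 186.5.)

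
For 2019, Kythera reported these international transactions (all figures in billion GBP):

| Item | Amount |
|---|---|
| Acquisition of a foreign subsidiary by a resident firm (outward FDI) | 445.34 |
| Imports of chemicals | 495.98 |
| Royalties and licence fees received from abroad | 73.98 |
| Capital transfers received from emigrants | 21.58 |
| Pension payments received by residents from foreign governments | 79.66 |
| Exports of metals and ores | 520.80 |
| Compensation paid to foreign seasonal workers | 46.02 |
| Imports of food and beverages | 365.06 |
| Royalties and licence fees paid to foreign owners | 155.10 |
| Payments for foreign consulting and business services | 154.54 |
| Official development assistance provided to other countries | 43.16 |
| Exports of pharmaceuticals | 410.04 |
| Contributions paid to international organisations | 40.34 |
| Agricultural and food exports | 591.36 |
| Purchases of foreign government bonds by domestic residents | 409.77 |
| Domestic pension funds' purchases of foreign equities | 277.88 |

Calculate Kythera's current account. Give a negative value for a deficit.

375.64

Goods: -495.98 + 520.80 + 591.36 + 410.04 - 365.06 = 661.16
Services: 73.98 - 154.54 - 155.10 = -235.66
Primary income: -46.02
Secondary income: -40.34 + 79.66 - 43.16 = -3.84
Current account = 661.16 + (-235.66) + (-46.02) + (-3.84) = 375.64
(Excluded from the current account — financial account: acquisition of a foreign subsidiary by a resident firm (outward FDI) 445.34, purchases of foreign government bonds by domestic residents 409.77, domestic pension funds' purchases of foreign equities 277.88; capital account: capital transfers received from emigrants 21.58.)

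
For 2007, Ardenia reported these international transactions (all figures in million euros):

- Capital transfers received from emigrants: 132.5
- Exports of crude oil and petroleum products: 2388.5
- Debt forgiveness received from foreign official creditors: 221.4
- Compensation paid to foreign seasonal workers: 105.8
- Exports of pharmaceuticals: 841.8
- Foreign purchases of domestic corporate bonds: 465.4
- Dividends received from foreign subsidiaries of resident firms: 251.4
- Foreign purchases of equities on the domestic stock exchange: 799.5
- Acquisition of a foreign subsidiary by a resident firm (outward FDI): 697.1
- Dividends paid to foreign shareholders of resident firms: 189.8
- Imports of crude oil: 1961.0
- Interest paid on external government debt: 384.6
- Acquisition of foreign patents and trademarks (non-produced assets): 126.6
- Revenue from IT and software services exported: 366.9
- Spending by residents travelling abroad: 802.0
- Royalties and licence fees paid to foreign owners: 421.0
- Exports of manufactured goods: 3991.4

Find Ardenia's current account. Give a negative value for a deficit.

Goods: 841.8 + 2388.5 + 3991.4 - 1961.0 = 5260.7
Services: 366.9 - 421.0 - 802.0 = -856.1
Primary income: 251.4 - 384.6 - 189.8 - 105.8 = -428.8
Current account = 5260.7 + (-856.1) + (-428.8) = 3975.8
(Excluded from the current account — capital account: capital transfers received from emigrants 132.5, debt forgiveness received from foreign official creditors 221.4, acquisition of foreign patents and trademarks (non-produced assets) 126.6; financial account: foreign purchases of domestic corporate bonds 465.4, foreign purchases of equities on the domestic stock exchange 799.5, acquisition of a foreign subsidiary by a resident firm (outward FDI) 697.1.)

3975.8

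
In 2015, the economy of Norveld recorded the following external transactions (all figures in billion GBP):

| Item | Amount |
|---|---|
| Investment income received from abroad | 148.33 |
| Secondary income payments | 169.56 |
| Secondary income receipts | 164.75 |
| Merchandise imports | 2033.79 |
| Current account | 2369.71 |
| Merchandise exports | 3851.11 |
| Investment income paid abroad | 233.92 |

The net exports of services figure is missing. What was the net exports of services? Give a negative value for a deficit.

642.79

Current account = goods balance + services balance + net primary income + net secondary income
Sum of the known components = 1726.92
Net exports of services = CA - (known components) = 2369.71 - 1726.92 = 642.79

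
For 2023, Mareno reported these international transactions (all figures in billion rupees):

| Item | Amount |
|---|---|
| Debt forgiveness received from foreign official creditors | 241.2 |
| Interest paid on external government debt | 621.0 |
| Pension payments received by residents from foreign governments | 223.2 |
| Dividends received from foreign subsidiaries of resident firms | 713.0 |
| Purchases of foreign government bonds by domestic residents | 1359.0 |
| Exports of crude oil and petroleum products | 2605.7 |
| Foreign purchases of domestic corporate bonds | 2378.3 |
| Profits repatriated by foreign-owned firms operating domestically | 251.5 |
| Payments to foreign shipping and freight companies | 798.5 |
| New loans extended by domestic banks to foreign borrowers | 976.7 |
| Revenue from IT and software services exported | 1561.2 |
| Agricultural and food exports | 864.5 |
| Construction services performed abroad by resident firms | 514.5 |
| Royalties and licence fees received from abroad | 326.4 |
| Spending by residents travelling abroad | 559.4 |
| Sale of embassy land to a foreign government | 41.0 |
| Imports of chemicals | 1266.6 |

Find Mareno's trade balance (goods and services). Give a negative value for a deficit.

Goods: -1266.6 + 864.5 + 2605.7 = 2203.6
Services: 326.4 + 514.5 - 559.4 + 1561.2 - 798.5 = 1044.2
Trade balance = 2203.6 + 1044.2 = 3247.8
(Excluded from the trade balance — capital account: debt forgiveness received from foreign official creditors 241.2, sale of embassy land to a foreign government 41.0; primary income: interest paid on external government debt 621.0, dividends received from foreign subsidiaries of resident firms 713.0, profits repatriated by foreign-owned firms operating domestically 251.5; secondary income: pension payments received by residents from foreign governments 223.2; financial account: purchases of foreign government bonds by domestic residents 1359.0, foreign purchases of domestic corporate bonds 2378.3, new loans extended by domestic banks to foreign borrowers 976.7.)

3247.8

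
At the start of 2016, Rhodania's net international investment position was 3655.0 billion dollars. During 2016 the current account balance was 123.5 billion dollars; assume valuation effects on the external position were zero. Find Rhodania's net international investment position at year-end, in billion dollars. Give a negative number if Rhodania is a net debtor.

3778.5

With no valuation effects, change in NIIP = current account = 123.5
End-of-year NIIP = 3655.0 + 123.5 = 3778.5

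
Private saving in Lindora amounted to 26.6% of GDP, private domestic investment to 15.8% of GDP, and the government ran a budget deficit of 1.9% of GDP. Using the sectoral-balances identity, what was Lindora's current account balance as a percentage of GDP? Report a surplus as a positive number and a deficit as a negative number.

8.9

By the sectoral-balances identity, CA = (S_private - I) + (T - G).
Private balance = 26.6 - 15.8 = 10.8
Government balance (T - G) = -1.9
CA = 10.8 + (-1.9) = 8.9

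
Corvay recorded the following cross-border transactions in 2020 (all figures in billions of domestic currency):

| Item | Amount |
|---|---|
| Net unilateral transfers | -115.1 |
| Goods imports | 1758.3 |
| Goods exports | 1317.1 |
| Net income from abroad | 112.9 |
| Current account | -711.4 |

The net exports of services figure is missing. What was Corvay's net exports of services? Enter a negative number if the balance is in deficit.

Current account = goods balance + services balance + net primary income + net secondary income
Sum of the known components = -443.4
Net exports of services = CA - (known components) = -711.4 - (-443.4) = -268.0

-268.0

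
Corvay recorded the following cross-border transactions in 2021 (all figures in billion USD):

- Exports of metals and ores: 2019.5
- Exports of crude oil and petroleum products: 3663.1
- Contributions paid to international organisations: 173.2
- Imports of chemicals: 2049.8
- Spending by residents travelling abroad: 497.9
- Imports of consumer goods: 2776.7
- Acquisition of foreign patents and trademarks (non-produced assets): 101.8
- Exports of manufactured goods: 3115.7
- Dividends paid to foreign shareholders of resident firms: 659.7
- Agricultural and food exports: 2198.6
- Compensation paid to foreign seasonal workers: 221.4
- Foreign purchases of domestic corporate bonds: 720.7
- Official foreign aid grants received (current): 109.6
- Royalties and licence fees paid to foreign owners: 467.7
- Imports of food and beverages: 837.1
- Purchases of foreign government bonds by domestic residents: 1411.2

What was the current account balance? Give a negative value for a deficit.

3423.0

Goods: -837.1 + 2198.6 + 3663.1 + 3115.7 + 2019.5 - 2049.8 - 2776.7 = 5333.3
Services: -467.7 - 497.9 = -965.6
Primary income: -659.7 - 221.4 = -881.1
Secondary income: 109.6 - 173.2 = -63.6
Current account = 5333.3 + (-965.6) + (-881.1) + (-63.6) = 3423.0
(Excluded from the current account — capital account: acquisition of foreign patents and trademarks (non-produced assets) 101.8; financial account: foreign purchases of domestic corporate bonds 720.7, purchases of foreign government bonds by domestic residents 1411.2.)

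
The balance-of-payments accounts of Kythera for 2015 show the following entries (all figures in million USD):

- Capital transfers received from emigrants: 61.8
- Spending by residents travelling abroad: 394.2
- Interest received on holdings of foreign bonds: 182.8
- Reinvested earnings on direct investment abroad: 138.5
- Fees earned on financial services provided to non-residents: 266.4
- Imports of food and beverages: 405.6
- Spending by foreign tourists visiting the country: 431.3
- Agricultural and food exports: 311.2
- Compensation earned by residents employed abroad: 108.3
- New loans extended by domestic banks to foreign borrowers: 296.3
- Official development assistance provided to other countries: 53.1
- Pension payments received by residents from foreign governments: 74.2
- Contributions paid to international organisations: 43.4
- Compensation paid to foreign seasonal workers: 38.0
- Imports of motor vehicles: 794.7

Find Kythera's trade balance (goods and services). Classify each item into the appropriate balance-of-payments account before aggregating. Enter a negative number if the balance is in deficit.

-585.6

Goods: -794.7 - 405.6 + 311.2 = -889.1
Services: 266.4 + 431.3 - 394.2 = 303.5
Trade balance = -889.1 + 303.5 = -585.6
(Excluded from the trade balance — capital account: capital transfers received from emigrants 61.8; primary income: interest received on holdings of foreign bonds 182.8, reinvested earnings on direct investment abroad 138.5, compensation earned by residents employed abroad 108.3, compensation paid to foreign seasonal workers 38.0; financial account: new loans extended by domestic banks to foreign borrowers 296.3; secondary income: official development assistance provided to other countries 53.1, pension payments received by residents from foreign governments 74.2, contributions paid to international organisations 43.4.)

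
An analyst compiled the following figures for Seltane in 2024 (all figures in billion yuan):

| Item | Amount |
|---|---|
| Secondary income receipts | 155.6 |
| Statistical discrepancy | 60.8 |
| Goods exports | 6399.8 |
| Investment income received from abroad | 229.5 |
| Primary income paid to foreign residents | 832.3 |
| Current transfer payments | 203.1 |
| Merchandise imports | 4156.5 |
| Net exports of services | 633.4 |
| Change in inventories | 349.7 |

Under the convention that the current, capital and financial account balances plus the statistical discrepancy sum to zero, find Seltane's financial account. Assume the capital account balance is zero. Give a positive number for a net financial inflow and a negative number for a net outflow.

Goods balance = 6399.8 - 4156.5 = 2243.3
Services balance = 633.4
Trade balance (goods + services) = 2243.3 + 633.4 = 2876.7
Net primary income = 229.5 - 832.3 = -602.8
Net secondary income = 155.6 - 203.1 = -47.5
Current account = 2876.7 + (-602.8) + (-47.5) = 2226.4
Financial account = -(2226.4 + 60.8) = -2287.2

-2287.2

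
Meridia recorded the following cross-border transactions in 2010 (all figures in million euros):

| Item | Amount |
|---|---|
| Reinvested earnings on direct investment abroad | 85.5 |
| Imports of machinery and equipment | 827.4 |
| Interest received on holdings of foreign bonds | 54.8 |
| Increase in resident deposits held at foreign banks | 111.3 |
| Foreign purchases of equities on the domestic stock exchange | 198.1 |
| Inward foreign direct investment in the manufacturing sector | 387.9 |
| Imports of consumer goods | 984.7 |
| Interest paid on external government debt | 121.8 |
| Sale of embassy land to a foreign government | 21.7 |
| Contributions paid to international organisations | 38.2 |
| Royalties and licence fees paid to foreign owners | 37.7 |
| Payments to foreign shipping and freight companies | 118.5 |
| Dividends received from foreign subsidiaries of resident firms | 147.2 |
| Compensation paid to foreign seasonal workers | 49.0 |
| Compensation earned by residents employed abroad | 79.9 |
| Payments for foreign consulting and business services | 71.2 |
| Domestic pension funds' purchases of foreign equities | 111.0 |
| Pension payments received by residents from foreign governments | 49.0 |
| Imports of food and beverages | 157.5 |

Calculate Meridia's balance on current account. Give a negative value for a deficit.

-1989.6

Goods: -157.5 - 984.7 - 827.4 = -1969.6
Services: -37.7 - 71.2 - 118.5 = -227.4
Primary income: -121.8 + 85.5 + 79.9 - 49.0 + 147.2 + 54.8 = 196.6
Secondary income: 49.0 - 38.2 = 10.8
Current account = (-1969.6) + (-227.4) + 196.6 + 10.8 = -1989.6
(Excluded from the current account — financial account: increase in resident deposits held at foreign banks 111.3, foreign purchases of equities on the domestic stock exchange 198.1, inward foreign direct investment in the manufacturing sector 387.9, domestic pension funds' purchases of foreign equities 111.0; capital account: sale of embassy land to a foreign government 21.7.)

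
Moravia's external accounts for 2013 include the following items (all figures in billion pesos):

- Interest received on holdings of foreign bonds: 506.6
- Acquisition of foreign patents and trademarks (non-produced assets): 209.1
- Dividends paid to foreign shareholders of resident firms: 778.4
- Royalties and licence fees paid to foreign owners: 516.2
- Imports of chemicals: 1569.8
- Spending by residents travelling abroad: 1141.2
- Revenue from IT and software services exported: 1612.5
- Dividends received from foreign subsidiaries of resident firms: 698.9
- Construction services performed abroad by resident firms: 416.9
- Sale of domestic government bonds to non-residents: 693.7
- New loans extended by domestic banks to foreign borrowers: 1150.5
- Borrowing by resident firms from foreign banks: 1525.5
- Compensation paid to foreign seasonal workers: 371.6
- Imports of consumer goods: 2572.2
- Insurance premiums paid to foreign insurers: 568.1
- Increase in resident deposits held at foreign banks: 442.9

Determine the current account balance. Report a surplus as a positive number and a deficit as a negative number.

-4282.6

Goods: -2572.2 - 1569.8 = -4142.0
Services: -568.1 + 1612.5 + 416.9 - 516.2 - 1141.2 = -196.1
Primary income: 506.6 - 371.6 + 698.9 - 778.4 = 55.5
Current account = (-4142.0) + (-196.1) + 55.5 = -4282.6
(Excluded from the current account — capital account: acquisition of foreign patents and trademarks (non-produced assets) 209.1; financial account: sale of domestic government bonds to non-residents 693.7, new loans extended by domestic banks to foreign borrowers 1150.5, borrowing by resident firms from foreign banks 1525.5, increase in resident deposits held at foreign banks 442.9.)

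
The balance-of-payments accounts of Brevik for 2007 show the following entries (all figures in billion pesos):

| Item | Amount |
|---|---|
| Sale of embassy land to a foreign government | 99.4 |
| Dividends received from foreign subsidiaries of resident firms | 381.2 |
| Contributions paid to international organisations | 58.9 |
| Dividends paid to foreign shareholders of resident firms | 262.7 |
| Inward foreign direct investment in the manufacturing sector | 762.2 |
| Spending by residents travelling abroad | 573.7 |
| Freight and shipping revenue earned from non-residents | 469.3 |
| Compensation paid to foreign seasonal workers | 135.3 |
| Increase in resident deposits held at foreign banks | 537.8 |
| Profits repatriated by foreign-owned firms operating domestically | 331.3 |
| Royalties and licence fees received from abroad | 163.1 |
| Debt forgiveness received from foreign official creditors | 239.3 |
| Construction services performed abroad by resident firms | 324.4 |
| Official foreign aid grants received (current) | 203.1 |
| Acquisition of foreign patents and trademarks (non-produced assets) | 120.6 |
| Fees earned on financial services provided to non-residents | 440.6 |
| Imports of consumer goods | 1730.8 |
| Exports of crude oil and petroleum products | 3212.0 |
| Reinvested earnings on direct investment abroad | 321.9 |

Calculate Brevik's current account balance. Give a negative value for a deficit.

Goods: -1730.8 + 3212.0 = 1481.2
Services: 440.6 + 163.1 + 324.4 + 469.3 - 573.7 = 823.7
Primary income: -331.3 - 135.3 + 381.2 + 321.9 - 262.7 = -26.2
Secondary income: 203.1 - 58.9 = 144.2
Current account = 1481.2 + 823.7 + (-26.2) + 144.2 = 2422.9
(Excluded from the current account — capital account: sale of embassy land to a foreign government 99.4, debt forgiveness received from foreign official creditors 239.3, acquisition of foreign patents and trademarks (non-produced assets) 120.6; financial account: inward foreign direct investment in the manufacturing sector 762.2, increase in resident deposits held at foreign banks 537.8.)

2422.9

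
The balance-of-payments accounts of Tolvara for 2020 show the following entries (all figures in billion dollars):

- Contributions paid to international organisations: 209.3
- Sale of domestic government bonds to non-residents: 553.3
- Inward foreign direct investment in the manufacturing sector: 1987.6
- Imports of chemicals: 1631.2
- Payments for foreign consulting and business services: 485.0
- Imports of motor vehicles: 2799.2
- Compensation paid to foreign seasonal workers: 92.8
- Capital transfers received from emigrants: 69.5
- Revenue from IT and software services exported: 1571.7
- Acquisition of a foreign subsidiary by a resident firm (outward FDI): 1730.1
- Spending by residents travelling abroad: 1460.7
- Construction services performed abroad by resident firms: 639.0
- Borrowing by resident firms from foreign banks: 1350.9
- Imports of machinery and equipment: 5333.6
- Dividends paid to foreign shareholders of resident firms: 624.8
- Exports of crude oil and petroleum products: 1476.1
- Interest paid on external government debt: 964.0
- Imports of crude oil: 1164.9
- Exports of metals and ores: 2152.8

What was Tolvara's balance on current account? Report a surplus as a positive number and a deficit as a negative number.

-8925.9

Goods: 2152.8 - 1164.9 - 1631.2 - 2799.2 + 1476.1 - 5333.6 = -7300.0
Services: 1571.7 + 639.0 - 485.0 - 1460.7 = 265.0
Primary income: -624.8 - 964.0 - 92.8 = -1681.6
Secondary income: -209.3
Current account = (-7300.0) + 265.0 + (-1681.6) + (-209.3) = -8925.9
(Excluded from the current account — financial account: sale of domestic government bonds to non-residents 553.3, inward foreign direct investment in the manufacturing sector 1987.6, acquisition of a foreign subsidiary by a resident firm (outward FDI) 1730.1, borrowing by resident firms from foreign banks 1350.9; capital account: capital transfers received from emigrants 69.5.)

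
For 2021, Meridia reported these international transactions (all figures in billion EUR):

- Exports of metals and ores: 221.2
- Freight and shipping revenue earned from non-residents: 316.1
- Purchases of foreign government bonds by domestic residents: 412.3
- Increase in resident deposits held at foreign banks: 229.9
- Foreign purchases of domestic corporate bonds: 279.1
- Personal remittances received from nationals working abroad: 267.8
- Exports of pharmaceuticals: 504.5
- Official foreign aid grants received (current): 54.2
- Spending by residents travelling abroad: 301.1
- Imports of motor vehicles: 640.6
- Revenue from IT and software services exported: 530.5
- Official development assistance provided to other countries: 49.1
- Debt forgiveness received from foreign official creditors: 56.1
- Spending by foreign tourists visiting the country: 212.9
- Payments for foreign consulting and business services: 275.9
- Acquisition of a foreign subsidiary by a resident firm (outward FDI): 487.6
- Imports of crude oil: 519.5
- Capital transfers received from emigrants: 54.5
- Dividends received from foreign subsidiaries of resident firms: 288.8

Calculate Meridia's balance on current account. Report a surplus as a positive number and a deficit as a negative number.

Goods: -519.5 - 640.6 + 221.2 + 504.5 = -434.4
Services: -275.9 + 530.5 + 316.1 + 212.9 - 301.1 = 482.5
Primary income: 288.8
Secondary income: 267.8 + 54.2 - 49.1 = 272.9
Current account = (-434.4) + 482.5 + 288.8 + 272.9 = 609.8
(Excluded from the current account — financial account: purchases of foreign government bonds by domestic residents 412.3, increase in resident deposits held at foreign banks 229.9, foreign purchases of domestic corporate bonds 279.1, acquisition of a foreign subsidiary by a resident firm (outward FDI) 487.6; capital account: debt forgiveness received from foreign official creditors 56.1, capital transfers received from emigrants 54.5.)

609.8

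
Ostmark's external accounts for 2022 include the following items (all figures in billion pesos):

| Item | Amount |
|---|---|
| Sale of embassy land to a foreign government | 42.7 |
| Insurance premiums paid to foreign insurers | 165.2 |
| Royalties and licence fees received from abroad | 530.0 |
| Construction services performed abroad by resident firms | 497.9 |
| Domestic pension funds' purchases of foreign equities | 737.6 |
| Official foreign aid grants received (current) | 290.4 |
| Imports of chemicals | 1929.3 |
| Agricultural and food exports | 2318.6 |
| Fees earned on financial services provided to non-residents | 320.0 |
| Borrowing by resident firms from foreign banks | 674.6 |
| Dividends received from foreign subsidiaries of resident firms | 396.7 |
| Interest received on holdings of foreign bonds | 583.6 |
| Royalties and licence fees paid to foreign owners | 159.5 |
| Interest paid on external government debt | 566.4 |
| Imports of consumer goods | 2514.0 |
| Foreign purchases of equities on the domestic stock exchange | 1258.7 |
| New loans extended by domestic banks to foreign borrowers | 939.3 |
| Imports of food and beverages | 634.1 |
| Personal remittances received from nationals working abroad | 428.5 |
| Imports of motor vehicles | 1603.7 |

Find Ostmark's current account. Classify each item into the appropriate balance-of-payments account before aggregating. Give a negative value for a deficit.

Goods: -2514.0 - 634.1 - 1929.3 + 2318.6 - 1603.7 = -4362.5
Services: 497.9 + 320.0 + 530.0 - 159.5 - 165.2 = 1023.2
Primary income: 583.6 + 396.7 - 566.4 = 413.9
Secondary income: 290.4 + 428.5 = 718.9
Current account = (-4362.5) + 1023.2 + 413.9 + 718.9 = -2206.5
(Excluded from the current account — capital account: sale of embassy land to a foreign government 42.7; financial account: domestic pension funds' purchases of foreign equities 737.6, borrowing by resident firms from foreign banks 674.6, foreign purchases of equities on the domestic stock exchange 1258.7, new loans extended by domestic banks to foreign borrowers 939.3.)

-2206.5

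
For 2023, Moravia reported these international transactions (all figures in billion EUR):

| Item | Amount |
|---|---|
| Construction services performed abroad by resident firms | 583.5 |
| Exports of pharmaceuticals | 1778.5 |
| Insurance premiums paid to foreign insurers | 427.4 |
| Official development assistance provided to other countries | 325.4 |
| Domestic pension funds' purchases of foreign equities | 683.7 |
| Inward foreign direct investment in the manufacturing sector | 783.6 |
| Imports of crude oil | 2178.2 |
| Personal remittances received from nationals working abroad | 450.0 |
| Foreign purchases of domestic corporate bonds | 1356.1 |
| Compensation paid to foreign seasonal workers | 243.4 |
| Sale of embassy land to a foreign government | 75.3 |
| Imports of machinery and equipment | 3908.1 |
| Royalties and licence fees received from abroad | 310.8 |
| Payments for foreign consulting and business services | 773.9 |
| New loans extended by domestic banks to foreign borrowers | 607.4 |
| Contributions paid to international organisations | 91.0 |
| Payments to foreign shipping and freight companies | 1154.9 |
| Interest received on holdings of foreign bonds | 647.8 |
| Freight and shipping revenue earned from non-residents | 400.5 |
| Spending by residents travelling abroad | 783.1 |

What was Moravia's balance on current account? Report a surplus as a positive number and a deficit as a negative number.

Goods: -2178.2 + 1778.5 - 3908.1 = -4307.8
Services: 400.5 - 427.4 + 583.5 + 310.8 - 783.1 - 773.9 - 1154.9 = -1844.5
Primary income: 647.8 - 243.4 = 404.4
Secondary income: 450.0 - 91.0 - 325.4 = 33.6
Current account = (-4307.8) + (-1844.5) + 404.4 + 33.6 = -5714.3
(Excluded from the current account — financial account: domestic pension funds' purchases of foreign equities 683.7, inward foreign direct investment in the manufacturing sector 783.6, foreign purchases of domestic corporate bonds 1356.1, new loans extended by domestic banks to foreign borrowers 607.4; capital account: sale of embassy land to a foreign government 75.3.)

-5714.3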